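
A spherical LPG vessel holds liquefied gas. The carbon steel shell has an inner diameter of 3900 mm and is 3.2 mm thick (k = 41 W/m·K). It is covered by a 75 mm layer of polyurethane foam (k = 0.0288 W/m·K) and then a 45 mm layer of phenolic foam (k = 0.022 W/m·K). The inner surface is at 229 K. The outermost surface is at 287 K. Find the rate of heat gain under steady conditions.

Radial (spherical) resistances in series:
R_carbon steel shell = (1/1.95 − 1/1.9532)/(4π×41) = 1.631×10^-6 K/W
R_polyurethane foam = (1/1.9532 − 1/2.0282)/(4π×0.0288) = 0.05231 K/W
R_phenolic foam = (1/2.0282 − 1/2.0732)/(4π×0.022) = 0.03871 K/W
R_total = 0.09102 K/W
Q = ΔT/R_total = 58/0.09102

Q ≈ 637 W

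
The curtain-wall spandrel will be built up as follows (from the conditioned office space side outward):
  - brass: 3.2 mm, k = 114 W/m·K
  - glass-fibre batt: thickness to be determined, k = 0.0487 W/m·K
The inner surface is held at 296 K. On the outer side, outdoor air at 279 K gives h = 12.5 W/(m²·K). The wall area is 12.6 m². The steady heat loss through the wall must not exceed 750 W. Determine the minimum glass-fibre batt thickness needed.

L ≈ 10 mm

Treating each layer as a thermal resistance in series:
R_brass = L/(kA) = 0.0032/(114×12.6) = 2.228×10^-6 K/W
R_outer film = 1/(h_o·A) = 1/(12.5×12.6) = 0.006349 K/W
Sum of the known resistances R_other = 0.006351 K/W
Required total resistance R_tot = ΔT/Q_allow = 17/750 = 0.02267 K/W
R_glass-fibre batt = R_tot − R_other = 0.01632 K/W
L = R·k·A = 0.01632×0.0487×12.6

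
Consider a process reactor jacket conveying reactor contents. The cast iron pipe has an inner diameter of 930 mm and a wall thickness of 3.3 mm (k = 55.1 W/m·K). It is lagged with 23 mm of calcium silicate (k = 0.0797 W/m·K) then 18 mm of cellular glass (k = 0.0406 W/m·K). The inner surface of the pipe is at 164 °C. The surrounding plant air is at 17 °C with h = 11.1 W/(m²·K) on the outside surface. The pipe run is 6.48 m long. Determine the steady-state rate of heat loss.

Q ≈ 3590 W

Radial resistances (cylindrical: R_cond = ln(r_o/r_i)/(2πkL), R_conv = 1/(h·2πrL)):
R_cast iron pipe wall = ln(468.3/465)/(2π×55.1×6.48) = 3.152×10^-6 K/W
R_calcium silicate = ln(491.3/468.3)/(2π×0.0797×6.48) = 0.01478 K/W
R_cellular glass = ln(509.3/491.3)/(2π×0.0406×6.48) = 0.02177 K/W
R_outer film = 1/(h_o·2πr_oL) = 1/(11.1×2π×0.5093×6.48) = 0.004345 K/W
R_total = 0.04089 K/W
Q = ΔT/R_total = 147/0.04089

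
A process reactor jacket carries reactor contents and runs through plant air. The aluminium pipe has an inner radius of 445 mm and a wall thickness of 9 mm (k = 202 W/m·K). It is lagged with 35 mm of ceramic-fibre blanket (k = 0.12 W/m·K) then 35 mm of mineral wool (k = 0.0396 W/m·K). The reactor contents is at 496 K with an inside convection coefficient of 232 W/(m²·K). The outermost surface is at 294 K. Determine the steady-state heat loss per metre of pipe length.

Treating each annulus and film as a series resistance:
R_inner film = 1/(h_i·2πr₁L) = 1/(232×2π×0.445×1) = 0.001542 K/W
R_aluminium pipe wall = ln(454/445)/(2π×202×1) = 1.578×10^-5 K/W
R_ceramic-fibre blanket = ln(489/454)/(2π×0.12×1) = 0.0985 K/W
R_mineral wool = ln(524/489)/(2π×0.0396×1) = 0.2778 K/W
R_total = 0.3779 K/W
Q = ΔT/R_total = 202/0.3779

q′ ≈ 535 W/m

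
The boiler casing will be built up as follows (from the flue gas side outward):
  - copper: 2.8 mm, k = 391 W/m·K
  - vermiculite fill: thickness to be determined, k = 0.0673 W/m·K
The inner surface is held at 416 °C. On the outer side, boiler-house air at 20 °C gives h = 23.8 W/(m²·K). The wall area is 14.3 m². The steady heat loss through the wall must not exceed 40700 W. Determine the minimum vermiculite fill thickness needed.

Thermal resistances in series:
R_copper = L/(kA) = 0.0028/(391×14.3) = 5.008×10^-7 K/W
R_outer film = 1/(h_o·A) = 1/(23.8×14.3) = 0.002938 K/W
Sum of the known resistances R_other = 0.002939 K/W
Required total resistance R_tot = ΔT/Q_allow = 396/40700 = 0.00973 K/W
R_vermiculite fill = R_tot − R_other = 0.006791 K/W
L = R·k·A = 0.006791×0.0673×14.3

L ≈ 6.54 mm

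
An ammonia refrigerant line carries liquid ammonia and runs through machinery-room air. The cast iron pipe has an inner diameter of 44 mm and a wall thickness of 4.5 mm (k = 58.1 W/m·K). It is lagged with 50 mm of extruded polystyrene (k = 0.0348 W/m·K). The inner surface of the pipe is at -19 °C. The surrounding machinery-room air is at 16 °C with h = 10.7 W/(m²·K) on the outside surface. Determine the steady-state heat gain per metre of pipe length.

q′ ≈ 6.94 W/m

Radial resistances (cylindrical: R_cond = ln(r_o/r_i)/(2πkL), R_conv = 1/(h·2πrL)):
R_cast iron pipe wall = ln(26.5/22)/(2π×58.1×1) = 5.098×10^-4 K/W
R_extruded polystyrene = ln(76.5/26.5)/(2π×0.0348×1) = 4.848 K/W
R_outer film = 1/(h_o·2πr_oL) = 1/(10.7×2π×0.0765×1) = 0.1944 K/W
R_total = 5.043 K/W
Q = ΔT/R_total = 35/5.043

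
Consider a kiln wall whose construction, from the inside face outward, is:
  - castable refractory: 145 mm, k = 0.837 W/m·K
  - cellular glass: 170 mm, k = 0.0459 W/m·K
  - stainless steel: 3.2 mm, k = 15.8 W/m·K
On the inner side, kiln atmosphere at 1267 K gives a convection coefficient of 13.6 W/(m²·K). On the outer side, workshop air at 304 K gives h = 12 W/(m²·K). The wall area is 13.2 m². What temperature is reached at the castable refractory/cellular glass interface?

T ≈ 1210 K

Using the resistance-network approach (series):
R_inner film = 1/(h_i·A) = 1/(13.6×13.2) = 0.00557 K/W
R_castable refractory = L/(kA) = 0.145/(0.837×13.2) = 0.01312 K/W
R_cellular glass = L/(kA) = 0.17/(0.0459×13.2) = 0.2806 K/W
R_stainless steel = L/(kA) = 0.0032/(15.8×13.2) = 1.534×10^-5 K/W
R_outer film = 1/(h_o·A) = 1/(12×13.2) = 0.006313 K/W
R_total = 0.3056 K/W;  Q = ΔT/R_total = 963/0.3056 = 3151 W
T_interface = T_inner − Q·ΣR(inner→interface) = 1267 − 3150×0.01869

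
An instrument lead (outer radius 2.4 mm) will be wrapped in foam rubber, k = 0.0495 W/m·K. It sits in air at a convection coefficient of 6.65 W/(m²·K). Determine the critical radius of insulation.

For a cylinder r_cr = k/h = 0.0495/6.65
r_cr = 7.44 mm; since the bare radius (2.4 mm) is below r_cr, adding a thin layer of insulation will *increase* heat loss.

r_cr ≈ 7.44 mm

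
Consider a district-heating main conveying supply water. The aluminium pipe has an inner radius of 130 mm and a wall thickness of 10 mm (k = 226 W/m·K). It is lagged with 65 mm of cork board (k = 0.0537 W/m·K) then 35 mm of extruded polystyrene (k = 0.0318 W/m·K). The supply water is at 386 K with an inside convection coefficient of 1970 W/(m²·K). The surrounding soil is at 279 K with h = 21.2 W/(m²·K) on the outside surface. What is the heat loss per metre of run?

For a radial system each layer contributes R = ln(r_out/r_in)/(2πkL); films add R = 1/(hA).
R_inner film = 1/(h_i·2πr₁L) = 1/(1970×2π×0.13×1) = 6.215×10^-4 K/W
R_aluminium pipe wall = ln(140/130)/(2π×226×1) = 5.219×10^-5 K/W
R_cork board = ln(205/140)/(2π×0.0537×1) = 1.13 K/W
R_extruded polystyrene = ln(240/205)/(2π×0.0318×1) = 0.7889 K/W
R_outer film = 1/(h_o·2πr_oL) = 1/(21.2×2π×0.24×1) = 0.03128 K/W
R_total = 1.951 K/W
Q = ΔT/R_total = 107/1.951

q′ ≈ 54.8 W/m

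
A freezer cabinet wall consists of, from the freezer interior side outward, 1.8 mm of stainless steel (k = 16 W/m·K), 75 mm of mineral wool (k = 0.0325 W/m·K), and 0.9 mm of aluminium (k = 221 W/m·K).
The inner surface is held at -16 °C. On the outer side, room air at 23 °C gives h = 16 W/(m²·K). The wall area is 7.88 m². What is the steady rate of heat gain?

Treating each layer as a thermal resistance in series:
R_stainless steel = L/(kA) = 0.0018/(16×7.88) = 1.428×10^-5 K/W
R_mineral wool = L/(kA) = 0.075/(0.0325×7.88) = 0.2929 K/W
R_aluminium = L/(kA) = 0.0009/(221×7.88) = 5.168×10^-7 K/W
R_outer film = 1/(h_o·A) = 1/(16×7.88) = 0.007931 K/W
R_total = 0.3008 K/W
Q = ΔT / R_total = 39 / 0.3008

Q ≈ 130 W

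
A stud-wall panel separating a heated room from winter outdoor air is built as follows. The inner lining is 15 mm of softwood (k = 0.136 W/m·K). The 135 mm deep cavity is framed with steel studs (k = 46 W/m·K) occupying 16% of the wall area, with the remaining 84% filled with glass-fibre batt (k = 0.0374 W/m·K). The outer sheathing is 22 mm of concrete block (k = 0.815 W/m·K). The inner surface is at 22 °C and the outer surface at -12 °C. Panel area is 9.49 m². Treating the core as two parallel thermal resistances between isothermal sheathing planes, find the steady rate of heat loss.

Q ≈ 2070 W

Sheathing layers in series; stud and cavity paths in parallel between them.
R_inner = 0.015/(0.136×9.49) = 0.01162 K/W
R_stud  = 0.135/(46×0.16×9.49) = 0.001933 K/W
R_cav   = 0.135/(0.0374×0.84×9.49) = 0.4528 K/W
1/R_core = 1/R_stud + 1/R_cav → R_core = 0.001925 K/W
R_outer = 0.022/(0.815×9.49) = 0.002844 K/W
R_total = 0.01639 K/W
Q = ΔT/R_total = 34/0.01639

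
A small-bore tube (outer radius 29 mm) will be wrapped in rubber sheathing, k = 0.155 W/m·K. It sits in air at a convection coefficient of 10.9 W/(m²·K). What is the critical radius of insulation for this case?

For a cylinder r_cr = k/h = 0.155/10.9
r_cr = 14.2 mm; since the bare radius (29 mm) is above r_cr, any added insulation will reduce heat loss.

r_cr ≈ 14.2 mm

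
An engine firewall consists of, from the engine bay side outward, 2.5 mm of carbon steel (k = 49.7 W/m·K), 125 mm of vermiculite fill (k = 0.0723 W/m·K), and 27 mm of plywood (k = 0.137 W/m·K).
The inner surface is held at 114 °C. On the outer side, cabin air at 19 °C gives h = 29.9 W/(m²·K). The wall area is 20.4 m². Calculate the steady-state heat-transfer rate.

Q ≈ 989 W

Using the resistance-network approach (series):
R_carbon steel = L/(kA) = 0.0025/(49.7×20.4) = 2.466×10^-6 K/W
R_vermiculite fill = L/(kA) = 0.125/(0.0723×20.4) = 0.08475 K/W
R_plywood = L/(kA) = 0.027/(0.137×20.4) = 0.009661 K/W
R_outer film = 1/(h_o·A) = 1/(29.9×20.4) = 0.001639 K/W
R_total = 0.09605 K/W
Q = ΔT / R_total = 95 / 0.09605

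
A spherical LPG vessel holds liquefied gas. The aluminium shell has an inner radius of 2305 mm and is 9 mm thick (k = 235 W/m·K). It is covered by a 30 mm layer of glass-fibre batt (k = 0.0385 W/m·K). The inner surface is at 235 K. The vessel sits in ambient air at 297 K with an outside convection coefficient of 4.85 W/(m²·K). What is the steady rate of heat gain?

For a spherical shell R = (1/r₁ − 1/r₂)/(4πk); film R = 1/(h·4πr²). In series:
R_aluminium shell = (1/2.305 − 1/2.314)/(4π×235) = 5.714×10^-7 K/W
R_glass-fibre batt = (1/2.314 − 1/2.344)/(4π×0.0385) = 0.01143 K/W
R_outer film = 1/(h·4πr_o²) = 1/(4.85×4π×2.344²) = 0.002986 K/W
R_total = 0.01442 K/W
Q = ΔT/R_total = 62/0.01442

Q ≈ 4300 W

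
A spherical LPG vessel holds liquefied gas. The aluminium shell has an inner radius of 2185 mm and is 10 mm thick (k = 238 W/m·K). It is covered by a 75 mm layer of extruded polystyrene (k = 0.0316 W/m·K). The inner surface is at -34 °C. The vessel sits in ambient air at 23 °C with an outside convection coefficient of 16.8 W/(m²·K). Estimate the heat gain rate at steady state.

Radial (spherical) resistances in series:
R_aluminium shell = (1/2.185 − 1/2.195)/(4π×238) = 6.972×10^-7 K/W
R_extruded polystyrene = (1/2.195 − 1/2.27)/(4π×0.0316) = 0.03791 K/W
R_outer film = 1/(h·4πr_o²) = 1/(16.8×4π×2.27²) = 9.192×10^-4 K/W
R_total = 0.03883 K/W
Q = ΔT/R_total = 57/0.03883

Q ≈ 1470 W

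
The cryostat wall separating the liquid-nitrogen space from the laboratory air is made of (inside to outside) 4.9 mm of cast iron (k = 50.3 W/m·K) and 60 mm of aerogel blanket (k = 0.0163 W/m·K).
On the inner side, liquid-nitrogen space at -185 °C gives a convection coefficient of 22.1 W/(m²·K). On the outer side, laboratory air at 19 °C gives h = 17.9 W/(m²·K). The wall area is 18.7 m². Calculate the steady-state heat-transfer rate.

Q ≈ 1010 W

Model the wall as resistances in series:
R_inner film = 1/(h_i·A) = 1/(22.1×18.7) = 0.00242 K/W
R_cast iron = L/(kA) = 0.0049/(50.3×18.7) = 5.209×10^-6 K/W
R_aerogel blanket = L/(kA) = 0.06/(0.0163×18.7) = 0.1968 K/W
R_outer film = 1/(h_o·A) = 1/(17.9×18.7) = 0.002987 K/W
R_total = 0.2023 K/W
Q = ΔT / R_total = 204 / 0.2023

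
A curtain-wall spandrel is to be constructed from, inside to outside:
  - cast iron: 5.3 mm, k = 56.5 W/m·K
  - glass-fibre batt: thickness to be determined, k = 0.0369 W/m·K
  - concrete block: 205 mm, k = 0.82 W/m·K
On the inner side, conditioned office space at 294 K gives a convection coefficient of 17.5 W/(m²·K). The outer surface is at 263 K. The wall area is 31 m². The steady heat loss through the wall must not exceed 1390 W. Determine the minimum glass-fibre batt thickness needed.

Treating each layer as a thermal resistance in series:
R_inner film = 1/(h_i·A) = 1/(17.5×31) = 0.001843 K/W
R_cast iron = L/(kA) = 0.0053/(56.5×31) = 3.026×10^-6 K/W
R_concrete block = L/(kA) = 0.205/(0.82×31) = 0.008065 K/W
Sum of the known resistances R_other = 0.009911 K/W
Required total resistance R_tot = ΔT/Q_allow = 31/1390 = 0.0223 K/W
R_glass-fibre batt = R_tot − R_other = 0.01239 K/W
L = R·k·A = 0.01239×0.0369×31

L ≈ 14.2 mm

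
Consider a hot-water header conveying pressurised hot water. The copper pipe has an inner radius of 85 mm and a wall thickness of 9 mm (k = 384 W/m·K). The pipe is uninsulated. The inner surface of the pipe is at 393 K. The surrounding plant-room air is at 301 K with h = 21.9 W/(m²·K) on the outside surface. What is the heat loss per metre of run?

Radial resistances (cylindrical: R_cond = ln(r_o/r_i)/(2πkL), R_conv = 1/(h·2πrL)):
R_copper pipe wall = ln(94/85)/(2π×384×1) = 4.171×10^-5 K/W
R_outer film = 1/(h_o·2πr_oL) = 1/(21.9×2π×0.094×1) = 0.07731 K/W
R_total = 0.07735 K/W
Q = ΔT/R_total = 92/0.07735

q′ ≈ 1190 W/m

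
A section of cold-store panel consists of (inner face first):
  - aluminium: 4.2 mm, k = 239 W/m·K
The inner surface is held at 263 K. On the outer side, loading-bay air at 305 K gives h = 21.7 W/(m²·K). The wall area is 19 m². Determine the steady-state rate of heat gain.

Q ≈ 17300 W

Treating each layer as a thermal resistance in series:
R_aluminium = L/(kA) = 0.0042/(239×19) = 9.249×10^-7 K/W
R_outer film = 1/(h_o·A) = 1/(21.7×19) = 0.002425 K/W
R_total = 0.002426 K/W
Q = ΔT / R_total = 42 / 0.002426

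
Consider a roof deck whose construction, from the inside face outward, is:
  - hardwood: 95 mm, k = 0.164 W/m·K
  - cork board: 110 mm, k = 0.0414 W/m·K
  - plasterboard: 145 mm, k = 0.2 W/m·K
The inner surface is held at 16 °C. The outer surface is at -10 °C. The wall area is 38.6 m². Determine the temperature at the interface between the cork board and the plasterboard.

Using the resistance-network approach (series):
R_hardwood = L/(kA) = 0.095/(0.164×38.6) = 0.01501 K/W
R_cork board = L/(kA) = 0.11/(0.0414×38.6) = 0.06883 K/W
R_plasterboard = L/(kA) = 0.145/(0.2×38.6) = 0.01878 K/W
R_total = 0.1026 K/W;  Q = ΔT/R_total = 26/0.1026 = 253.4 W
T_interface = T_inner − Q·ΣR(inner→interface) = 16 − 253×0.08384

T ≈ -5.24 °C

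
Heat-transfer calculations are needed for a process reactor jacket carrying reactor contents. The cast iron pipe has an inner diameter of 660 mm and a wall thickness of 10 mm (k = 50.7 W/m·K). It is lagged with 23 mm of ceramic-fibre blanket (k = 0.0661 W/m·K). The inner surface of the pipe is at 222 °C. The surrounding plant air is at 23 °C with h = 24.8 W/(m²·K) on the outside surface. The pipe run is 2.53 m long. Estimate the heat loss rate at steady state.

Q ≈ 2870 W

Cylindrical conduction, so R = ln(r₂/r₁)/(2πkL) per layer, in series:
R_cast iron pipe wall = ln(340/330)/(2π×50.7×2.53) = 3.704×10^-5 K/W
R_ceramic-fibre blanket = ln(363/340)/(2π×0.0661×2.53) = 0.0623 K/W
R_outer film = 1/(h_o·2πr_oL) = 1/(24.8×2π×0.363×2.53) = 0.006988 K/W
R_total = 0.06932 K/W
Q = ΔT/R_total = 199/0.06932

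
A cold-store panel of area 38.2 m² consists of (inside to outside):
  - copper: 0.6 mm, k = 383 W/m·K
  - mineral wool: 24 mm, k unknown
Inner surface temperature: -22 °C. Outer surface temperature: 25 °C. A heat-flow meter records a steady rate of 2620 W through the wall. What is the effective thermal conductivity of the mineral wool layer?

Thermal resistances in series:
R_copper = L/(kA) = 0.0006/(383×38.2) = 4.101×10^-8 K/W
Sum of known resistances R_other = 4.101×10^-8 K/W
Total R = ΔT/Q = 47/2620 = 0.01794 K/W
R_mineral wool = R_total − R_other = 0.01794 K/W
k = L/(R·A) = 0.024/(0.01794×38.2)

k ≈ 0.035 W/(m·K)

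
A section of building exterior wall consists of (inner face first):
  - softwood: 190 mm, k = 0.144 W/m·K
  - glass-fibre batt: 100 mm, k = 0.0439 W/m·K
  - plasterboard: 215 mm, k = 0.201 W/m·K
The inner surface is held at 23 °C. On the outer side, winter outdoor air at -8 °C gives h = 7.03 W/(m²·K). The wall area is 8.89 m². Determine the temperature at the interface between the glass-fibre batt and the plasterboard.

Treating each layer as a thermal resistance in series:
R_softwood = L/(kA) = 0.19/(0.144×8.89) = 0.1484 K/W
R_glass-fibre batt = L/(kA) = 0.1/(0.0439×8.89) = 0.2562 K/W
R_plasterboard = L/(kA) = 0.215/(0.201×8.89) = 0.1203 K/W
R_outer film = 1/(h_o·A) = 1/(7.03×8.89) = 0.016 K/W
R_total = 0.541 K/W;  Q = ΔT/R_total = 31/0.541 = 57.3 W
T_interface = T_inner − Q·ΣR(inner→interface) = 23 − 57.3×0.4047

T ≈ -0.188 °C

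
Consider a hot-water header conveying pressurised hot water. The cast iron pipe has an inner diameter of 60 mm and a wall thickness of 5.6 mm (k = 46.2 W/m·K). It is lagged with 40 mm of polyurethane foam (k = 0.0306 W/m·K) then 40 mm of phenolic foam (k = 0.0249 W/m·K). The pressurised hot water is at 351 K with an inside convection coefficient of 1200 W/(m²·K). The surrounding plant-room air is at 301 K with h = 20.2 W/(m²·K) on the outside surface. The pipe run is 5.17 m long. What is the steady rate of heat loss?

Treating each annulus and film as a series resistance:
R_inner film = 1/(h_i·2πr₁L) = 1/(1200×2π×0.03×5.17) = 8.551×10^-4 K/W
R_cast iron pipe wall = ln(35.6/30)/(2π×46.2×5.17) = 1.14×10^-4 K/W
R_polyurethane foam = ln(75.6/35.6)/(2π×0.0306×5.17) = 0.7576 K/W
R_phenolic foam = ln(115.6/75.6)/(2π×0.0249×5.17) = 0.525 K/W
R_outer film = 1/(h_o·2πr_oL) = 1/(20.2×2π×0.1156×5.17) = 0.01318 K/W
R_total = 1.297 K/W
Q = ΔT/R_total = 50/1.297

Q ≈ 38.6 W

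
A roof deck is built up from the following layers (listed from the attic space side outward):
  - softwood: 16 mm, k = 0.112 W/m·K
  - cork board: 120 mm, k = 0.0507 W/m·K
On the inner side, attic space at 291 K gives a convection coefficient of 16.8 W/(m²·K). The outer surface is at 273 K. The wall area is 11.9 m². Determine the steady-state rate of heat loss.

Using the resistance-network approach (series):
R_inner film = 1/(h_i·A) = 1/(16.8×11.9) = 0.005002 K/W
R_softwood = L/(kA) = 0.016/(0.112×11.9) = 0.012 K/W
R_cork board = L/(kA) = 0.12/(0.0507×11.9) = 0.1989 K/W
R_total = 0.2159 K/W
Q = ΔT / R_total = 18 / 0.2159

Q ≈ 83.4 W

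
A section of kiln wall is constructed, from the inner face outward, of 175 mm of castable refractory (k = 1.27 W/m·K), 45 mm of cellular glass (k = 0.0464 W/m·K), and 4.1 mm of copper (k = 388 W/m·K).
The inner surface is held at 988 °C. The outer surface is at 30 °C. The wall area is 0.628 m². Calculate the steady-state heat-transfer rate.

Series thermal resistances:
R_castable refractory = L/(kA) = 0.175/(1.27×0.628) = 0.2194 K/W
R_cellular glass = L/(kA) = 0.045/(0.0464×0.628) = 1.544 K/W
R_copper = L/(kA) = 0.0041/(388×0.628) = 1.683×10^-5 K/W
R_total = 1.764 K/W
Q = ΔT / R_total = 958 / 1.764

Q ≈ 543 W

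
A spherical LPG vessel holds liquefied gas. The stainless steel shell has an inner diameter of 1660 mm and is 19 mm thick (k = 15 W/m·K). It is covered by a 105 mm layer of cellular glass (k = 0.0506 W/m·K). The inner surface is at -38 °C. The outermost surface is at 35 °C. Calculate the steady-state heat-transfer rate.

Q ≈ 358 W

Radial (spherical) resistances in series:
R_stainless steel shell = (1/0.83 − 1/0.849)/(4π×15) = 1.43×10^-4 K/W
R_cellular glass = (1/0.849 − 1/0.954)/(4π×0.0506) = 0.2039 K/W
R_total = 0.204 K/W
Q = ΔT/R_total = 73/0.204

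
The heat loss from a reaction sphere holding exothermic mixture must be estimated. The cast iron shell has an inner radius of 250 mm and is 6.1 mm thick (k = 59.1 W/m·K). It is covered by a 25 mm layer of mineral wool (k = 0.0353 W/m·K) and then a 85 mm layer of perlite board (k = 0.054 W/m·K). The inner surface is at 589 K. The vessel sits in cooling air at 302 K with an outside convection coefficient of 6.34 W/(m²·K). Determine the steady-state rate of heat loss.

Q ≈ 137 W

Spherical conduction: R = (1/r_in − 1/r_out)/(4πk) per layer; series-sum.
R_cast iron shell = (1/0.25 − 1/0.2561)/(4π×59.1) = 1.283×10^-4 K/W
R_mineral wool = (1/0.2561 − 1/0.2811)/(4π×0.0353) = 0.7829 K/W
R_perlite board = (1/0.2811 − 1/0.3661)/(4π×0.054) = 1.217 K/W
R_outer film = 1/(h·4πr_o²) = 1/(6.34×4π×0.3661²) = 0.09365 K/W
R_total = 2.094 K/W
Q = ΔT/R_total = 287/2.094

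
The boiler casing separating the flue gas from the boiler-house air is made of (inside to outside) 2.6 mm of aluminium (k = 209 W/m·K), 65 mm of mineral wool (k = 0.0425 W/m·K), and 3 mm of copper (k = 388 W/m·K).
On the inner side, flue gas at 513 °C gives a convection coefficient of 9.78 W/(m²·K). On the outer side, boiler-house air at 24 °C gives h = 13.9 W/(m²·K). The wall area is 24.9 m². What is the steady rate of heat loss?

Using the resistance-network approach (series):
R_inner film = 1/(h_i·A) = 1/(9.78×24.9) = 0.004106 K/W
R_aluminium = L/(kA) = 0.0026/(209×24.9) = 4.996×10^-7 K/W
R_mineral wool = L/(kA) = 0.065/(0.0425×24.9) = 0.06142 K/W
R_copper = L/(kA) = 0.003/(388×24.9) = 3.105×10^-7 K/W
R_outer film = 1/(h_o·A) = 1/(13.9×24.9) = 0.002889 K/W
R_total = 0.06842 K/W
Q = ΔT / R_total = 489 / 0.06842

Q ≈ 7150 W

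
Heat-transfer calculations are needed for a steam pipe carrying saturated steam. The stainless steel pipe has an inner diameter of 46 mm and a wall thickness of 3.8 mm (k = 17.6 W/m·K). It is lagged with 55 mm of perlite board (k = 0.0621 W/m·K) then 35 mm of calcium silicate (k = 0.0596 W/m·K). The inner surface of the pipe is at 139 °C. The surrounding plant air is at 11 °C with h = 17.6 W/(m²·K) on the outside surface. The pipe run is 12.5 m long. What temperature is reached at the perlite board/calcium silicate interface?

Treating each annulus and film as a series resistance:
R_stainless steel pipe wall = ln(26.8/23)/(2π×17.6×12.5) = 1.106×10^-4 K/W
R_perlite board = ln(81.8/26.8)/(2π×0.0621×12.5) = 0.2288 K/W
R_calcium silicate = ln(116.8/81.8)/(2π×0.0596×12.5) = 0.07609 K/W
R_outer film = 1/(h_o·2πr_oL) = 1/(17.6×2π×0.1168×12.5) = 0.006194 K/W
R_total = 0.3112 K/W
Q = ΔT/R_total = 128/0.3112
Q = 411 W
T_interface = T_inner − Q·ΣR(inner→interface) = 139 − 411×0.2289

T ≈ 44.8 °C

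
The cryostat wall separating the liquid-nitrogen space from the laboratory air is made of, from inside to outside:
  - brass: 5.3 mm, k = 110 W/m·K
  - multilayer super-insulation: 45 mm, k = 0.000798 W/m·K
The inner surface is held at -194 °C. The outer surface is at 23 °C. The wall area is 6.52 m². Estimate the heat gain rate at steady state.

Q ≈ 25.1 W

Series thermal resistances:
R_brass = L/(kA) = 0.0053/(110×6.52) = 7.39×10^-6 K/W
R_multilayer super-insulation = L/(kA) = 0.045/(0.000798×6.52) = 8.649 K/W
R_total = 8.649 K/W
Q = ΔT / R_total = 217 / 8.649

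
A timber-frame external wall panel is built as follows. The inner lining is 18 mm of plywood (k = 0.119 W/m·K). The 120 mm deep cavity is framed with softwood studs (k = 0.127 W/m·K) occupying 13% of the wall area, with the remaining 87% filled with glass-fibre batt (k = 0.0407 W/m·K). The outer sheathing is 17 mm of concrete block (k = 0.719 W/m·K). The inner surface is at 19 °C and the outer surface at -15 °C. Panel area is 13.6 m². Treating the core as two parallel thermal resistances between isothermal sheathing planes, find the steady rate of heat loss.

Sheathing layers in series; stud and cavity paths in parallel between them.
R_inner = 0.018/(0.119×13.6) = 0.01112 K/W
R_stud  = 0.12/(0.127×0.13×13.6) = 0.5344 K/W
R_cav   = 0.12/(0.0407×0.87×13.6) = 0.2492 K/W
1/R_core = 1/R_stud + 1/R_cav → R_core = 0.1699 K/W
R_outer = 0.017/(0.719×13.6) = 0.001739 K/W
R_total = 0.1828 K/W
Q = ΔT/R_total = 34/0.1828

Q ≈ 186 W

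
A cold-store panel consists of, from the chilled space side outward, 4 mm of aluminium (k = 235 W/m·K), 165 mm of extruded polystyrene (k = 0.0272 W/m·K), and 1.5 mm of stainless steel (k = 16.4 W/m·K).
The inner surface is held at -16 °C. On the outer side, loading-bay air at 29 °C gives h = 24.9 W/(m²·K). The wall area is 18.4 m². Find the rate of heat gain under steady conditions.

Model the wall as resistances in series:
R_aluminium = L/(kA) = 0.004/(235×18.4) = 9.251×10^-7 K/W
R_extruded polystyrene = L/(kA) = 0.165/(0.0272×18.4) = 0.3297 K/W
R_stainless steel = L/(kA) = 0.0015/(16.4×18.4) = 4.971×10^-6 K/W
R_outer film = 1/(h_o·A) = 1/(24.9×18.4) = 0.002183 K/W
R_total = 0.3319 K/W
Q = ΔT / R_total = 45 / 0.3319

Q ≈ 136 W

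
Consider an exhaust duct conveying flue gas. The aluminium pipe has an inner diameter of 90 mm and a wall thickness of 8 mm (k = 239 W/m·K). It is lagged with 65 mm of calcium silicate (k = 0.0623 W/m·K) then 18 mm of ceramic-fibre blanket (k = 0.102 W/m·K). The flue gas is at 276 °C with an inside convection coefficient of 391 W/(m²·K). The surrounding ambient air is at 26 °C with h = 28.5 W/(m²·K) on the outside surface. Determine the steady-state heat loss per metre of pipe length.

q′ ≈ 108 W/m

Radial resistances (cylindrical: R_cond = ln(r_o/r_i)/(2πkL), R_conv = 1/(h·2πrL)):
R_inner film = 1/(h_i·2πr₁L) = 1/(391×2π×0.045×1) = 0.009045 K/W
R_aluminium pipe wall = ln(53/45)/(2π×239×1) = 1.09×10^-4 K/W
R_calcium silicate = ln(118/53)/(2π×0.0623×1) = 2.045 K/W
R_ceramic-fibre blanket = ln(136/118)/(2π×0.102×1) = 0.2215 K/W
R_outer film = 1/(h_o·2πr_oL) = 1/(28.5×2π×0.136×1) = 0.04106 K/W
R_total = 2.316 K/W
Q = ΔT/R_total = 250/2.316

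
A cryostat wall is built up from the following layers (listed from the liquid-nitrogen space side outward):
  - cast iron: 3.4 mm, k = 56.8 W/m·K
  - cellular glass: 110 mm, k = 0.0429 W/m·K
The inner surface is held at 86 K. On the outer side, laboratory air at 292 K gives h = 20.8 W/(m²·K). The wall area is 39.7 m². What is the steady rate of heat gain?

Series thermal resistances:
R_cast iron = L/(kA) = 0.0034/(56.8×39.7) = 1.508×10^-6 K/W
R_cellular glass = L/(kA) = 0.11/(0.0429×39.7) = 0.06459 K/W
R_outer film = 1/(h_o·A) = 1/(20.8×39.7) = 0.001211 K/W
R_total = 0.0658 K/W
Q = ΔT / R_total = 206 / 0.0658

Q ≈ 3130 W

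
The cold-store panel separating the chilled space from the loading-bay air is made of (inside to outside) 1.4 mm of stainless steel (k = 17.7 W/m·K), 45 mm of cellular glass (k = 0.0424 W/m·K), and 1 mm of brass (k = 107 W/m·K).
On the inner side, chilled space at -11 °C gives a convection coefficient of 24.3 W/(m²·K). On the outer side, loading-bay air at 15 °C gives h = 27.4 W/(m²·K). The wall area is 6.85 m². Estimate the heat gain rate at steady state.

Q ≈ 156 W

Using the resistance-network approach (series):
R_inner film = 1/(h_i·A) = 1/(24.3×6.85) = 0.006008 K/W
R_stainless steel = L/(kA) = 0.0014/(17.7×6.85) = 1.155×10^-5 K/W
R_cellular glass = L/(kA) = 0.045/(0.0424×6.85) = 0.1549 K/W
R_brass = L/(kA) = 0.001/(107×6.85) = 1.364×10^-6 K/W
R_outer film = 1/(h_o·A) = 1/(27.4×6.85) = 0.005328 K/W
R_total = 0.1663 K/W
Q = ΔT / R_total = 26 / 0.1663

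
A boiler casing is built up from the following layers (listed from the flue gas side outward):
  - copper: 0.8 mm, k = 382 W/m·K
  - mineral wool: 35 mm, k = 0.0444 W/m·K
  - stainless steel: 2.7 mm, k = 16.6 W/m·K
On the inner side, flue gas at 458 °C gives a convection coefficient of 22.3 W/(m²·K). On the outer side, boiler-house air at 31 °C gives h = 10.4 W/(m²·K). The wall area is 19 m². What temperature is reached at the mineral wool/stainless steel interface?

Model the wall as resistances in series:
R_inner film = 1/(h_i·A) = 1/(22.3×19) = 0.00236 K/W
R_copper = L/(kA) = 0.0008/(382×19) = 1.102×10^-7 K/W
R_mineral wool = L/(kA) = 0.035/(0.0444×19) = 0.04149 K/W
R_stainless steel = L/(kA) = 0.0027/(16.6×19) = 8.561×10^-6 K/W
R_outer film = 1/(h_o·A) = 1/(10.4×19) = 0.005061 K/W
R_total = 0.04892 K/W;  Q = ΔT/R_total = 427/0.04892 = 8729 W
T_interface = T_inner − Q·ΣR(inner→interface) = 458 − 8730×0.04385

T ≈ 75.2 °C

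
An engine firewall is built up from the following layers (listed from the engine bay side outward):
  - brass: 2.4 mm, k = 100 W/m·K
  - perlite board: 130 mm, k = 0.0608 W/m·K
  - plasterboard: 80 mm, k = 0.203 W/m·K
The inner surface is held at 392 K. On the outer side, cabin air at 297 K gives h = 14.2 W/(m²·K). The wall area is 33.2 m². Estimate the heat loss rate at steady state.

Thermal resistances in series:
R_brass = L/(kA) = 0.0024/(100×33.2) = 7.229×10^-7 K/W
R_perlite board = L/(kA) = 0.13/(0.0608×33.2) = 0.0644 K/W
R_plasterboard = L/(kA) = 0.08/(0.203×33.2) = 0.01187 K/W
R_outer film = 1/(h_o·A) = 1/(14.2×33.2) = 0.002121 K/W
R_total = 0.07839 K/W
Q = ΔT / R_total = 95 / 0.07839

Q ≈ 1210 W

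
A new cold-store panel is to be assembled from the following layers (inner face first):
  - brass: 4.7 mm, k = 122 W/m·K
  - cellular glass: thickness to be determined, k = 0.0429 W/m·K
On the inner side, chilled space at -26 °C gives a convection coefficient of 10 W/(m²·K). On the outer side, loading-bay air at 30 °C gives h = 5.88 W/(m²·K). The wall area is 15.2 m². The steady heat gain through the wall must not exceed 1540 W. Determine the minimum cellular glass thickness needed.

L ≈ 12.1 mm

Thermal resistances in series:
R_inner film = 1/(h_i·A) = 1/(10×15.2) = 0.006579 K/W
R_brass = L/(kA) = 0.0047/(122×15.2) = 2.535×10^-6 K/W
R_outer film = 1/(h_o·A) = 1/(5.88×15.2) = 0.01119 K/W
Sum of the known resistances R_other = 0.01777 K/W
Required total resistance R_tot = ΔT/Q_allow = 56/1540 = 0.03636 K/W
R_cellular glass = R_tot − R_other = 0.01859 K/W
L = R·k·A = 0.01859×0.0429×15.2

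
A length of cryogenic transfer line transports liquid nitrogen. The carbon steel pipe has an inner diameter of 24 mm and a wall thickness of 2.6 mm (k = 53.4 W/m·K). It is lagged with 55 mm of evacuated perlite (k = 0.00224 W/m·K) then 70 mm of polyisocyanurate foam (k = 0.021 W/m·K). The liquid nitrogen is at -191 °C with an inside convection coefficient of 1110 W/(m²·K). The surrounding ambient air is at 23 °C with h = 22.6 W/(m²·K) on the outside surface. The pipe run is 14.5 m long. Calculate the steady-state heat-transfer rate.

Per-layer cylindrical resistances, series-summed:
R_inner film = 1/(h_i·2πr₁L) = 1/(1110×2π×0.012×14.5) = 8.24×10^-4 K/W
R_carbon steel pipe wall = ln(14.6/12)/(2π×53.4×14.5) = 4.031×10^-5 K/W
R_evacuated perlite = ln(69.6/14.6)/(2π×0.00224×14.5) = 7.653 K/W
R_polyisocyanurate foam = ln(139.6/69.6)/(2π×0.021×14.5) = 0.3638 K/W
R_outer film = 1/(h_o·2πr_oL) = 1/(22.6×2π×0.1396×14.5) = 0.003479 K/W
R_total = 8.021 K/W
Q = ΔT/R_total = 214/8.021

Q ≈ 26.7 W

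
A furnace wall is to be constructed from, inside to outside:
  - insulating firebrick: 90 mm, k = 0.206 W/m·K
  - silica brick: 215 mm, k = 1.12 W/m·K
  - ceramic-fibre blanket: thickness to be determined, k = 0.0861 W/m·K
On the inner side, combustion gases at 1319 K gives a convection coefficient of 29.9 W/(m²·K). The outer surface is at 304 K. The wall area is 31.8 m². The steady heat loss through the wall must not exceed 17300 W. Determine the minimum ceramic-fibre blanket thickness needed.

L ≈ 104 mm

Thermal resistances in series:
R_inner film = 1/(h_i·A) = 1/(29.9×31.8) = 0.001052 K/W
R_insulating firebrick = L/(kA) = 0.09/(0.206×31.8) = 0.01374 K/W
R_silica brick = L/(kA) = 0.215/(1.12×31.8) = 0.006037 K/W
Sum of the known resistances R_other = 0.02083 K/W
Required total resistance R_tot = ΔT/Q_allow = 1015/17300 = 0.05867 K/W
R_ceramic-fibre blanket = R_tot − R_other = 0.03784 K/W
L = R·k·A = 0.03784×0.0861×31.8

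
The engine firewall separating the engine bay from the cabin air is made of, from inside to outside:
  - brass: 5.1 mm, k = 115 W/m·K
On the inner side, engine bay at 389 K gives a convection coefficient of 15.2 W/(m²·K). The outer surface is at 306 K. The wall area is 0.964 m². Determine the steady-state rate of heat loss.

Q ≈ 1220 W

Series thermal resistances:
R_inner film = 1/(h_i·A) = 1/(15.2×0.964) = 0.06825 K/W
R_brass = L/(kA) = 0.0051/(115×0.964) = 4.6×10^-5 K/W
R_total = 0.06829 K/W
Q = ΔT / R_total = 83 / 0.06829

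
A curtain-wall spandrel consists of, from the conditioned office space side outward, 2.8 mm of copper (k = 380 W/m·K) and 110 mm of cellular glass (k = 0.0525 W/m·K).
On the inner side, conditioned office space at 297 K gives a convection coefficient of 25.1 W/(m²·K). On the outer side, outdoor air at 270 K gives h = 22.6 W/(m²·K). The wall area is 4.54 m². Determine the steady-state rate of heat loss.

Q ≈ 56.2 W

Thermal resistances in series:
R_inner film = 1/(h_i·A) = 1/(25.1×4.54) = 0.008775 K/W
R_copper = L/(kA) = 0.0028/(380×4.54) = 1.623×10^-6 K/W
R_cellular glass = L/(kA) = 0.11/(0.0525×4.54) = 0.4615 K/W
R_outer film = 1/(h_o·A) = 1/(22.6×4.54) = 0.009746 K/W
R_total = 0.48 K/W
Q = ΔT / R_total = 27 / 0.48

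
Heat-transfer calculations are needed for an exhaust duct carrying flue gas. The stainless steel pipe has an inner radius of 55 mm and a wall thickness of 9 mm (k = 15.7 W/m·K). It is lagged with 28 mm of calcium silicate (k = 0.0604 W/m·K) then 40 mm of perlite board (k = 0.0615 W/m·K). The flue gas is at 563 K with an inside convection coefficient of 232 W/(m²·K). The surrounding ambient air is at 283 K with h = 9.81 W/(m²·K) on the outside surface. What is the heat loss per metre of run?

For a radial system each layer contributes R = ln(r_out/r_in)/(2πkL); films add R = 1/(hA).
R_inner film = 1/(h_i·2πr₁L) = 1/(232×2π×0.055×1) = 0.01247 K/W
R_stainless steel pipe wall = ln(64/55)/(2π×15.7×1) = 0.001536 K/W
R_calcium silicate = ln(92/64)/(2π×0.0604×1) = 0.9563 K/W
R_perlite board = ln(132/92)/(2π×0.0615×1) = 0.9343 K/W
R_outer film = 1/(h_o·2πr_oL) = 1/(9.81×2π×0.132×1) = 0.1229 K/W
R_total = 2.027 K/W
Q = ΔT/R_total = 280/2.027

q′ ≈ 138 W/m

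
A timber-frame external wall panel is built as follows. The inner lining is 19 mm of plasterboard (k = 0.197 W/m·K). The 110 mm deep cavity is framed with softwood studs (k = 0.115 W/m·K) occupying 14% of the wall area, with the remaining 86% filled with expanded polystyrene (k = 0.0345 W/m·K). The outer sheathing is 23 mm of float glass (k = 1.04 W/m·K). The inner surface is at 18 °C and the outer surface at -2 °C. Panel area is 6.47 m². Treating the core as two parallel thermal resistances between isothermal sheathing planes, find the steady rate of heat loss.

Q ≈ 51.3 W

Sheathing layers in series; stud and cavity paths in parallel between them.
R_inner = 0.019/(0.197×6.47) = 0.01491 K/W
R_stud  = 0.11/(0.115×0.14×6.47) = 1.056 K/W
R_cav   = 0.11/(0.0345×0.86×6.47) = 0.573 K/W
1/R_core = 1/R_stud + 1/R_cav → R_core = 0.3715 K/W
R_outer = 0.023/(1.04×6.47) = 0.003418 K/W
R_total = 0.3898 K/W
Q = ΔT/R_total = 20/0.3898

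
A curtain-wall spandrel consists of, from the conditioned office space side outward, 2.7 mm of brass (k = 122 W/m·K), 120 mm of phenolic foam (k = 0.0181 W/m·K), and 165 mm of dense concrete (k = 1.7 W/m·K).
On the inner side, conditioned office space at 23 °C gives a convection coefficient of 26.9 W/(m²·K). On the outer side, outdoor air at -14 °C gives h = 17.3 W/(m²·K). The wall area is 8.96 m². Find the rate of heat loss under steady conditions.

Q ≈ 48.6 W

Using the resistance-network approach (series):
R_inner film = 1/(h_i·A) = 1/(26.9×8.96) = 0.004149 K/W
R_brass = L/(kA) = 0.0027/(122×8.96) = 2.47×10^-6 K/W
R_phenolic foam = L/(kA) = 0.12/(0.0181×8.96) = 0.7399 K/W
R_dense concrete = L/(kA) = 0.165/(1.7×8.96) = 0.01083 K/W
R_outer film = 1/(h_o·A) = 1/(17.3×8.96) = 0.006451 K/W
R_total = 0.7614 K/W
Q = ΔT / R_total = 37 / 0.7614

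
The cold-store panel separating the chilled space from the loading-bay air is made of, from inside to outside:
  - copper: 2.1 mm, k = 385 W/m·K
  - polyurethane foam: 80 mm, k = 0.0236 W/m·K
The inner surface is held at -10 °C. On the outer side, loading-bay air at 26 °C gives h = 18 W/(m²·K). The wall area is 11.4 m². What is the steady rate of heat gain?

Using the resistance-network approach (series):
R_copper = L/(kA) = 0.0021/(385×11.4) = 4.785×10^-7 K/W
R_polyurethane foam = L/(kA) = 0.08/(0.0236×11.4) = 0.2974 K/W
R_outer film = 1/(h_o·A) = 1/(18×11.4) = 0.004873 K/W
R_total = 0.3022 K/W
Q = ΔT / R_total = 36 / 0.3022

Q ≈ 119 W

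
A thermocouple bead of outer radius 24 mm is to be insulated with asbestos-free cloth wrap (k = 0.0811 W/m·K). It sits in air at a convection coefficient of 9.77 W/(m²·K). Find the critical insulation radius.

For a sphere r_cr = 2k/h = 2×0.0811/9.77
r_cr = 16.6 mm; since the bare radius (24 mm) is above r_cr, any added insulation will reduce heat loss.

r_cr ≈ 16.6 mm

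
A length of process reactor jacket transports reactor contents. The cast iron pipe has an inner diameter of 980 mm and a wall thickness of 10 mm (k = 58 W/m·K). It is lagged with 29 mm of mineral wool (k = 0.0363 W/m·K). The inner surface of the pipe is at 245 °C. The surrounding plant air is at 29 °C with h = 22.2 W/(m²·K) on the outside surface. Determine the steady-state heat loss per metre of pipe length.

Cylindrical conduction, so R = ln(r₂/r₁)/(2πkL) per layer, in series:
R_cast iron pipe wall = ln(500/490)/(2π×58×1) = 5.544×10^-5 K/W
R_mineral wool = ln(529/500)/(2π×0.0363×1) = 0.2472 K/W
R_outer film = 1/(h_o·2πr_oL) = 1/(22.2×2π×0.529×1) = 0.01355 K/W
R_total = 0.2608 K/W
Q = ΔT/R_total = 216/0.2608

q′ ≈ 828 W/m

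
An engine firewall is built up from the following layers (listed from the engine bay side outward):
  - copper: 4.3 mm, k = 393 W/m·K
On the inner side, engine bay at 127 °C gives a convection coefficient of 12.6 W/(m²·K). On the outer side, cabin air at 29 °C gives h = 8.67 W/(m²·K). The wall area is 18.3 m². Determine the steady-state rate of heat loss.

Series thermal resistances:
R_inner film = 1/(h_i·A) = 1/(12.6×18.3) = 0.004337 K/W
R_copper = L/(kA) = 0.0043/(393×18.3) = 5.979×10^-7 K/W
R_outer film = 1/(h_o·A) = 1/(8.67×18.3) = 0.006303 K/W
R_total = 0.01064 K/W
Q = ΔT / R_total = 98 / 0.01064

Q ≈ 9210 W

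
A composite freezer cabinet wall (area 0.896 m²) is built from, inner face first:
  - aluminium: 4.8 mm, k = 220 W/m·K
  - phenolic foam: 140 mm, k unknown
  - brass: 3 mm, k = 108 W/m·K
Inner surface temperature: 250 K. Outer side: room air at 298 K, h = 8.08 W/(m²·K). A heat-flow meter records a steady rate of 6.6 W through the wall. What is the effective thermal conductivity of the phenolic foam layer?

Thermal resistances in series:
R_aluminium = L/(kA) = 0.0048/(220×0.896) = 2.435×10^-5 K/W
R_brass = L/(kA) = 0.003/(108×0.896) = 3.1×10^-5 K/W
R_outer film = 1/(h_o·A) = 1/(8.08×0.896) = 0.1381 K/W
Sum of known resistances R_other = 0.1382 K/W
Total R = ΔT/Q = 48/6.6 = 7.273 K/W
R_phenolic foam = R_total − R_other = 7.135 K/W
k = L/(R·A) = 0.14/(7.135×0.896)

k ≈ 0.0219 W/(m·K)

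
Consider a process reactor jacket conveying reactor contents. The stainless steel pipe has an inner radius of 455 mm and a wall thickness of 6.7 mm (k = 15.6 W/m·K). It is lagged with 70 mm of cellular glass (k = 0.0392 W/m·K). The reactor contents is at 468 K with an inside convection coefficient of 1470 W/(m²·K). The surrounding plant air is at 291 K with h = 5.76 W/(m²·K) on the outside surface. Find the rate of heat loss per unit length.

q′ ≈ 283 W/m

For a radial system each layer contributes R = ln(r_out/r_in)/(2πkL); films add R = 1/(hA).
R_inner film = 1/(h_i·2πr₁L) = 1/(1470×2π×0.455×1) = 2.38×10^-4 K/W
R_stainless steel pipe wall = ln(461.7/455)/(2π×15.6×1) = 1.491×10^-4 K/W
R_cellular glass = ln(531.7/461.7)/(2π×0.0392×1) = 0.5731 K/W
R_outer film = 1/(h_o·2πr_oL) = 1/(5.76×2π×0.5317×1) = 0.05197 K/W
R_total = 0.6255 K/W
Q = ΔT/R_total = 177/0.6255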